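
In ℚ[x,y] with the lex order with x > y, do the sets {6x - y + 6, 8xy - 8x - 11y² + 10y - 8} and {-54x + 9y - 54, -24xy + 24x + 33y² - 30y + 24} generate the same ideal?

For a fixed monomial order, each ideal has a unique reduced Gröbner basis; comparing bases decides equality.
Buchberger on the first generating set:
f_1 = 6x - y + 6, LT = x.
f_2 = 8xy - 8x - 11y² + 10y - 8, LT = xy.

S(f_1,f_2): lcm = xy. S = x + 29/24y² - ¼y + 1.
  leading term x: subtract (⅙)·f_1 from x + 29/24y² - ¼y + 1 → 29/24y² - 1/12y
  leading term y²: no divisor's leading term divides it; move 29/24y² to the remainder.
  leading term y: no divisor's leading term divides it; move -1/12y to the remainder.
  remainder 29/24y² - 1/12y ≠ 0; add g_3 = 29/24y² - 1/12y to the basis.

S(f_1,g_3): leading monomials are coprime, so the S-polynomial reduces to 0 (Buchberger's first criterion).
S(f_2,g_3): lcm = xy². S = -27/29xy - 11/8y³ + 5/4y² - y.
  leading term xy: subtract (-9/58y)·f_1 from -27/29xy - 11/8y³ + 5/4y² - y → -11/8y³ + 127/116y² - 2/29y
  leading term y³: subtract (-33/29y)·g_3 from -11/8y³ + 127/116y² - 2/29y → y² - 2/29y
  leading term y²: subtract (24/29)·g_3 from y² - 2/29y → 0
  remainder 0.

Every S-polynomial of the final basis reduces to 0, so we have a Gröbner basis.
Inter-reduce: drop elements whose leading term is divisible by another's, tail-reduce, and make monic.
Reduced Gröbner basis: {x - ⅙y + 1, y² - 2/29y}.

Buchberger on the second generating set:
h_1 = -54x + 9y - 54, LT = x.
h_2 = -24xy + 24x + 33y² - 30y + 24, LT = xy.

S(h_1,h_2): lcm = xy. S = x + 29/24y² - ¼y + 1.
  leading term x: subtract (-1/54)·h_1 from x + 29/24y² - ¼y + 1 → 29/24y² - 1/12y
  leading term y²: no divisor's leading term divides it; move 29/24y² to the remainder.
  leading term y: no divisor's leading term divides it; move -1/12y to the remainder.
  remainder 29/24y² - 1/12y ≠ 0; add k_3 = 29/24y² - 1/12y to the basis.

S(h_1,k_3): leading monomials are coprime, so the S-polynomial reduces to 0 (Buchberger's first criterion).
S(h_2,k_3): lcm = xy². S = -27/29xy - 11/8y³ + 5/4y² - y.
  leading term xy: subtract (1/58y)·h_1 from -27/29xy - 11/8y³ + 5/4y² - y → -11/8y³ + 127/116y² - 2/29y
  leading term y³: subtract (-33/29y)·k_3 from -11/8y³ + 127/116y² - 2/29y → y² - 2/29y
  leading term y²: subtract (24/29)·k_3 from y² - 2/29y → 0
  remainder 0.

Every S-polynomial of the final basis reduces to 0, so we have a Gröbner basis.
Inter-reduce: drop elements whose leading term is divisible by another's, tail-reduce, and make monic.
Reduced Gröbner basis: {x - ⅙y + 1, y² - 2/29y}.

Same reduced basis, so the two generating sets span the same ideal.

Yes, the ideals are equal.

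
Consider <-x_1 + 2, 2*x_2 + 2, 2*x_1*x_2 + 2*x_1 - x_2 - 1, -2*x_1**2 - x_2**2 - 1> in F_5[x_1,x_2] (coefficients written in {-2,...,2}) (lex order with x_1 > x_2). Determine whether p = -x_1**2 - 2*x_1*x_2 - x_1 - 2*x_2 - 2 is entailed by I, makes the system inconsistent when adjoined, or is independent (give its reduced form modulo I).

First compute the reduced Gröbner basis of I by Buchberger's algorithm.
f_1 = -x_1 + 2, LT = x_1.
f_2 = 2*x_2 + 2, LT = x_2.
f_3 = 2*x_1*x_2 + 2*x_1 - x_2 - 1, LT = x_1*x_2.
f_4 = -2*x_1**2 - x_2**2 - 1, LT = x_1**2.

The S-polynomials (S(f_1,f_2), S(f_1,f_3), S(f_1,f_4), S(f_2,f_3), S(f_2,f_4), S(f_3,f_4)) all reduce to 0 modulo the current basis, so we have a Gröbner basis.
Inter-reduce: drop elements whose leading term is divisible by another's, tail-reduce, and make monic.
Reduced Gröbner basis: {x_1 - 2, x_2 + 1}.
Label its elements g_1 = x_1 - 2, g_2 = x_2 + 1.

Reduce p = -x_1**2 - 2*x_1*x_2 - x_1 - 2*x_2 - 2 modulo G:
  leading term x_1**2: subtract (-x_1)·g_1 from -x_1**2 - 2*x_1*x_2 - x_1 - 2*x_2 - 2 → -2*x_1*x_2 + 2*x_1 - 2*x_2 - 2
  leading term x_1*x_2: subtract (-2*x_2)·g_1 from -2*x_1*x_2 + 2*x_1 - 2*x_2 - 2 → 2*x_1 - x_2 - 2
  leading term x_1: subtract (2)·g_1 from 2*x_1 - x_2 - 2 → -x_2 + 2
  leading term x_2: subtract (-1)·g_2 from -x_2 + 2 → -2
  leading term 1: no divisor's leading term divides it; move -2 to the remainder.
  normal form = -2.
The normal form is nonzero, so p ∉ I. Since p minus its normal form lies in I, I + (p) = I + (r) where r = -2; decide whether this ideal is the whole ring.
Here r = -2 is a nonzero constant, hence a unit: 1 ∈ I + (p), the Gröbner basis of I + (p) is {1}, and the enlarged system has no common solution — adjoining p is inconsistent.

Ideal membership is decidable via reduction modulo a Gröbner basis.

Adjoining -x_1**2 - 2*x_1*x_2 - x_1 - 2*x_2 - 2 makes the ideal the whole ring: the system is inconsistent.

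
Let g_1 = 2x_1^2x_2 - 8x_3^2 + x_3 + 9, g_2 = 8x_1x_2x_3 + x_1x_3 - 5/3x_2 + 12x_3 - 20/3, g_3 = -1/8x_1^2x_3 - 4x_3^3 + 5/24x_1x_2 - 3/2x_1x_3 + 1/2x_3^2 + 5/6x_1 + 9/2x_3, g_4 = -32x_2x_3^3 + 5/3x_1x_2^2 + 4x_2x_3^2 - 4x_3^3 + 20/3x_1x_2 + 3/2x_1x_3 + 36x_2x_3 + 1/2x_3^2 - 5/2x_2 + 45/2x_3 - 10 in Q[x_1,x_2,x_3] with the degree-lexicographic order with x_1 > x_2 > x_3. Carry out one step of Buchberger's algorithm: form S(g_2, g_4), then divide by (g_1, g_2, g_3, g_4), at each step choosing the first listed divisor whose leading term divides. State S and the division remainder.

S(g_2, g_4) = 5/96x_1^2x_2^2 + 1/8x_1x_2x_3^2 + 5/24x_1^2x_2 + 3/64x_1^2x_3 + 9/8x_1x_2x_3 + 1/64x_1x_3^2 - 5/24x_2x_3^2 + 3/2x_3^3 - 5/64x_1x_2 + 45/64x_1x_3 - 5/6x_3^2 - 5/16x_1; remainder on division = 0.

lcm(LM(g_2), LM(g_4)) = x_1x_2x_3^3.
S = (lcm/LT(g_2))·g_2 − (lcm/LT(g_4))·g_4 = 5/96x_1^2x_2^2 + 1/8x_1x_2x_3^2 + 5/24x_1^2x_2 + 3/64x_1^2x_3 + 9/8x_1x_2x_3 + 1/64x_1x_3^2 - 5/24x_2x_3^2 + 3/2x_3^3 - 5/64x_1x_2 + 45/64x_1x_3 - 5/6x_3^2 - 5/16x_1.
Reduce S modulo (g_1, g_2, g_3, g_4) in that order:
  leading term x_1^2x_2^2: subtract (5/192x_2)·g_1 from 5/96x_1^2x_2^2 + 1/8x_1x_2x_3^2 + 5/24x_1^2x_2 + 3/64x_1^2x_3 + 9/8x_1x_2x_3 + 1/64x_1x_3^2 - 5/24x_2x_3^2 + 3/2x_3^3 - 5/64x_1x_2 + 45/64x_1x_3 - 5/6x_3^2 - 5/16x_1 → 1/8x_1x_2x_3^2 + 5/24x_1^2x_2 + 3/64x_1^2x_3 + 9/8x_1x_2x_3 + 1/64x_1x_3^2 + 3/2x_3^3 - 5/64x_1x_2 + 45/64x_1x_3 - 5/192x_2x_3 - 5/6x_3^2 - 5/16x_1 - 15/64x_2
  leading term x_1x_2x_3^2: subtract (1/64x_3)·g_2 from 1/8x_1x_2x_3^2 + 5/24x_1^2x_2 + 3/64x_1^2x_3 + 9/8x_1x_2x_3 + 1/64x_1x_3^2 + 3/2x_3^3 - 5/64x_1x_2 + 45/64x_1x_3 - 5/192x_2x_3 - 5/6x_3^2 - 5/16x_1 - 15/64x_2 → 5/24x_1^2x_2 + 3/64x_1^2x_3 + 9/8x_1x_2x_3 + 3/2x_3^3 - 5/64x_1x_2 + 45/64x_1x_3 - 49/48x_3^2 - 5/16x_1 - 15/64x_2 + 5/48x_3
  leading term x_1^2x_2: subtract (5/48)·g_1 from 5/24x_1^2x_2 + 3/64x_1^2x_3 + 9/8x_1x_2x_3 + 3/2x_3^3 - 5/64x_1x_2 + 45/64x_1x_3 - 49/48x_3^2 - 5/16x_1 - 15/64x_2 + 5/48x_3 → 3/64x_1^2x_3 + 9/8x_1x_2x_3 + 3/2x_3^3 - 5/64x_1x_2 + 45/64x_1x_3 - 3/16x_3^2 - 5/16x_1 - 15/64x_2 - 15/16
  leading term x_1^2x_3: subtract (-3/8)·g_3 from 3/64x_1^2x_3 + 9/8x_1x_2x_3 + 3/2x_3^3 - 5/64x_1x_2 + 45/64x_1x_3 - 3/16x_3^2 - 5/16x_1 - 15/64x_2 - 15/16 → 9/8x_1x_2x_3 + 9/64x_1x_3 - 15/64x_2 + 27/16x_3 - 15/16
  leading term x_1x_2x_3: subtract (9/64)·g_2 from 9/8x_1x_2x_3 + 9/64x_1x_3 - 15/64x_2 + 27/16x_3 - 15/16 → 0
The remainder is 0, so this S-polynomial contributes no new basis element.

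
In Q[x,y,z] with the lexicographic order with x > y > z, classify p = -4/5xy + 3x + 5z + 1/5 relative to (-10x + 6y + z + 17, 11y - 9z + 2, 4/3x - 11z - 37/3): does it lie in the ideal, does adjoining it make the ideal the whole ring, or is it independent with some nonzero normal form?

Adjoining -4/5xy + 3x + 5z + 1/5 makes the ideal the whole ring: the system is inconsistent.

First compute the reduced Gröbner basis of I by Buchberger's algorithm.
f_1 = -10x + 6y + z + 17, LT = x.
f_2 = 11y - 9z + 2, LT = y.
f_3 = 4/3x - 11z - 37/3, LT = x.

S(f_1,f_3): lcm = x. S = -3/5y + 163/20z + 151/20.
  leading term y: subtract (-3/55)·f_2 from -3/5y + 163/20z + 151/20 → 337/44z + 337/44
  leading term z: no divisor's leading term divides it; move 337/44z to the remainder.
  leading term 1: no divisor's leading term divides it; move 337/44 to the remainder.
  remainder 337/44z + 337/44 ≠ 0; add h_4 = 337/44z + 337/44 to the basis.

The other S-polynomials (S(f_1,f_2), S(f_2,f_3), S(f_1,h_4), S(f_2,h_4), S(f_3,h_4)) all reduce to 0 modulo the current basis, so we have a Gröbner basis.
Inter-reduce: drop elements whose leading term is divisible by another's, tail-reduce, and make monic.
Reduced Gröbner basis: {x - 1, y + 1, z + 1}.
Label its elements g_1 = x - 1, g_2 = y + 1, g_3 = z + 1.

Reduce p = -4/5xy + 3x + 5z + 1/5 modulo G:
  leading term xy: subtract (-4/5y)·g_1 from -4/5xy + 3x + 5z + 1/5 → 3x - 4/5y + 5z + 1/5
  leading term x: subtract (3)·g_1 from 3x - 4/5y + 5z + 1/5 → -4/5y + 5z + 16/5
  leading term y: subtract (-4/5)·g_2 from -4/5y + 5z + 16/5 → 5z + 4
  leading term z: subtract (5)·g_3 from 5z + 4 → -1
  leading term 1: no divisor's leading term divides it; move -1 to the remainder.
  normal form = -1.
The normal form is nonzero, so p ∉ I. Since p minus its normal form lies in I, I + (p) = I + (r) where r = -1; decide whether this ideal is the whole ring.
Here r = -1 is a nonzero constant, hence a unit: 1 ∈ I + (p), the Gröbner basis of I + (p) is {1}, and the enlarged system has no common solution — adjoining p is inconsistent.

The remainder on division by a Gröbner basis is unique — it is the normal form.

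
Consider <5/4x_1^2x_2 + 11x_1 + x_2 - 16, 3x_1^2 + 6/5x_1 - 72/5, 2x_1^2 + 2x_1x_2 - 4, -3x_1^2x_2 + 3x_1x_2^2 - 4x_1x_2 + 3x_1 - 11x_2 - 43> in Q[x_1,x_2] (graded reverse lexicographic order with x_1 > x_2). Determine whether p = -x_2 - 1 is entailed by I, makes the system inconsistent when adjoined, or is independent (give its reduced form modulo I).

First compute the reduced Gröbner basis of I by Buchberger's algorithm.
f_1 = 5/4x_1^2x_2 + 11x_1 + x_2 - 16, LT = x_1^2x_2.
f_2 = 3x_1^2 + 6/5x_1 - 72/5, LT = x_1^2.
f_3 = 2x_1^2 + 2x_1x_2 - 4, LT = x_1^2.
f_4 = -3x_1^2x_2 + 3x_1x_2^2 - 4x_1x_2 + 3x_1 - 11x_2 - 43, LT = x_1^2x_2.

S(f_1,f_2): lcm = x_1^2x_2. S = -2/5x_1x_2 + 44/5x_1 + 28/5x_2 - 64/5.
  leading term x_1x_2: no divisor's leading term divides it; move -2/5x_1x_2 to the remainder.
  leading term x_1: no divisor's leading term divides it; move 44/5x_1 to the remainder.
  leading term x_2: no divisor's leading term divides it; move 28/5x_2 to the remainder.
  leading term 1: no divisor's leading term divides it; move -64/5 to the remainder.
  remainder -2/5x_1x_2 + 44/5x_1 + 28/5x_2 - 64/5 ≠ 0; add h_5 = -2/5x_1x_2 + 44/5x_1 + 28/5x_2 - 64/5 to the basis.

S(f_1,f_3): lcm = x_1^2x_2. S = -x_1x_2^2 + 44/5x_1 + 14/5x_2 - 64/5.
  leading term x_1x_2^2: subtract (5/2x_2)·h_5 from -x_1x_2^2 + 44/5x_1 + 14/5x_2 - 64/5 → -22x_1x_2 - 14x_2^2 + 44/5x_1 + 174/5x_2 - 64/5
  leading term x_1x_2: subtract (55)·h_5 from -22x_1x_2 - 14x_2^2 + 44/5x_1 + 174/5x_2 - 64/5 → -14x_2^2 - 2376/5x_1 - 1366/5x_2 + 3456/5
  leading term x_2^2: no divisor's leading term divides it; move -14x_2^2 to the remainder.
  leading term x_1: no divisor's leading term divides it; move -2376/5x_1 to the remainder.
  leading term x_2: no divisor's leading term divides it; move -1366/5x_2 to the remainder.
  leading term 1: no divisor's leading term divides it; move 3456/5 to the remainder.
  remainder -14x_2^2 - 2376/5x_1 - 1366/5x_2 + 3456/5 ≠ 0; add h_6 = -14x_2^2 - 2376/5x_1 - 1366/5x_2 + 3456/5 to the basis.

S(f_1,f_4): lcm = x_1^2x_2. S = x_1x_2^2 - 4/3x_1x_2 + 49/5x_1 - 43/15x_2 - 407/15.
  leading term x_1x_2^2: subtract (-5/2x_2)·h_5 from x_1x_2^2 - 4/3x_1x_2 + 49/5x_1 - 43/15x_2 - 407/15 → 62/3x_1x_2 + 14x_2^2 + 49/5x_1 - 523/15x_2 - 407/15
  leading term x_1x_2: subtract (-155/3)·h_5 from 62/3x_1x_2 + 14x_2^2 + 49/5x_1 - 523/15x_2 - 407/15 → 14x_2^2 + 6967/15x_1 + 3817/15x_2 - 10327/15
  leading term x_2^2: subtract (-1)·h_6 from 14x_2^2 + 6967/15x_1 + 3817/15x_2 - 10327/15 → -161/15x_1 - 281/15x_2 + 41/15
  leading term x_1: no divisor's leading term divides it; move -161/15x_1 to the remainder.
  leading term x_2: no divisor's leading term divides it; move -281/15x_2 to the remainder.
  leading term 1: no divisor's leading term divides it; move 41/15 to the remainder.
  remainder -161/15x_1 - 281/15x_2 + 41/15 ≠ 0; add h_7 = -161/15x_1 - 281/15x_2 + 41/15 to the basis.

S(f_2,f_3): lcm = x_1^2. S = -x_1x_2 + 2/5x_1 - 14/5.
  leading term x_1x_2: subtract (5/2)·h_5 from -x_1x_2 + 2/5x_1 - 14/5 → -108/5x_1 - 14x_2 + 146/5
  leading term x_1: subtract (324/161)·h_7 from -108/5x_1 - 14x_2 + 146/5 → 19078/805x_2 + 19078/805
  leading term x_2: no divisor's leading term divides it; move 19078/805x_2 to the remainder.
  leading term 1: no divisor's leading term divides it; move 19078/805 to the remainder.
  remainder 19078/805x_2 + 19078/805 ≠ 0; add h_8 = 19078/805x_2 + 19078/805 to the basis.

The other S-polynomials (S(f_2,f_4), S(f_3,f_4), S(f_1,h_5), S(f_2,h_5), S(f_3,h_5), S(f_4,h_5), S(f_1,h_6), S(f_2,h_6), S(f_3,h_6), S(f_4,h_6), S(h_5,h_6), S(f_1,h_7), S(f_2,h_7), S(f_3,h_7), S(f_4,h_7), S(h_5,h_7), S(h_6,h_7), S(f_1,h_8), S(f_2,h_8), S(f_3,h_8), S(f_4,h_8), S(h_5,h_8), S(h_6,h_8), S(h_7,h_8)) all reduce to 0 modulo the current basis, so we have a Gröbner basis.
Inter-reduce: drop elements whose leading term is divisible by another's, tail-reduce, and make monic.
Reduced Gröbner basis: {x_1 - 2, x_2 + 1}.
Label its elements g_1 = x_1 - 2, g_2 = x_2 + 1.

Reduce p = -x_2 - 1 modulo G:
  leading term x_2: subtract (-1)·g_2 from -x_2 - 1 → 0
  normal form = 0.
Since the normal form is 0, p ∈ I.

-x_2 - 1 lies in I (it reduces to 0).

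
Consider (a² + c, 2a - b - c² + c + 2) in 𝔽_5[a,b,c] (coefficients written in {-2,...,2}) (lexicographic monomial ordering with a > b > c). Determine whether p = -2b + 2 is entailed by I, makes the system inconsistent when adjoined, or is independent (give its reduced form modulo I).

-2b + 2 is independent of I; its normal form modulo I is -2b + 2.

First compute the reduced Gröbner basis of I by Buchberger's algorithm.
f_1 = a² + c, LT = a².
f_2 = 2a - b - c² + c + 2, LT = a.

S(f_1,f_2): lcm = a². S = -2ab - 2ac² + 2ac - a + c.
  reduce S modulo (f_1, f_2):
  remainder -b² - 2bc² + 2bc - b - c⁴ + 2c³ - 2c² + 2c + 1 ≠ 0; add h_3 = -b² - 2bc² + 2bc - b - c⁴ + 2c³ - 2c² + 2c + 1 to the basis.

The other S-polynomials (S(f_1,h_3), S(f_2,h_3)) all reduce to 0 modulo the current basis, so we have a Gröbner basis.
Inter-reduce: drop elements whose leading term is divisible by another's, tail-reduce, and make monic.
Reduced Gröbner basis: {a + 2b + 2c² - 2c + 1, b² + 2bc² - 2bc + b + c⁴ - 2c³ + 2c² - 2c - 1}.
Label its elements g_1 = a + 2b + 2c² - 2c + 1, g_2 = b² + 2bc² - 2bc + b + c⁴ - 2c³ + 2c² - 2c - 1.

Reduce p = -2b + 2 modulo G:
  leading term b: no divisor's leading term divides it; move -2b to the remainder.
  leading term 1: no divisor's leading term divides it; move 2 to the remainder.
  normal form = -2b + 2.
The normal form is nonzero, so p ∉ I. Since p minus its normal form lies in I, I + (p) = I + (r) where r = -2b + 2; decide whether this ideal is the whole ring.
Run Buchberger on G together with r (pairs among the g_i already reduce to 0 since G is a Gröbner basis):
g_1 = a + 2b + 2c² - 2c + 1, LT = a.
g_2 = b² + 2bc² - 2bc + b + c⁴ - 2c³ + 2c² - 2c - 1, LT = b².
r = -2b + 2, LT = b.

S(g_2,r): lcm = b². S = 2bc² - 2bc + 2b + c⁴ - 2c³ + 2c² - 2c - 1.
  reduce S modulo (g_1, g_2, r):
  remainder c⁴ - 2c³ - c² + c + 1 ≠ 0; add m_4 = c⁴ - 2c³ - c² + c + 1 to the basis.

The other S-polynomials (S(g_1,g_2), S(g_1,r), S(g_1,m_4), S(g_2,m_4), S(r,m_4)) all reduce to 0 modulo the current basis, so we have a Gröbner basis.
Inter-reduce: drop elements whose leading term is divisible by another's, tail-reduce, and make monic.
Reduced Gröbner basis: {a + 2c² - 2c - 2, b - 1, c⁴ - 2c³ - c² + c + 1}.
The reduced Gröbner basis of I + (p) is {a + 2c² - 2c - 2, b - 1, c⁴ - 2c³ - c² + c + 1} ≠ {1}, a proper ideal, so the enlarged system stays consistent: p is independent of I, with normal form -2b + 2.

The remainder on division by a Gröbner basis is unique — it is the normal form.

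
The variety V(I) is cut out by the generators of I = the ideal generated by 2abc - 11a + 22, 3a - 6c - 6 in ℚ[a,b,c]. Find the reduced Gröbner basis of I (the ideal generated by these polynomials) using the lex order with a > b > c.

G = {a - 2c - 2, bc² + bc - 11/2c}

f_1 = 2abc - 11a + 22, LT = abc.
f_2 = 3a - 6c - 6, LT = a.

S(f_1,f_2): lcm = abc. S = -11/2a + 2bc² + 2bc + 11.
  leading term a: subtract (-11/6)·f_2 from -11/2a + 2bc² + 2bc + 11 → 2bc² + 2bc - 11c
  leading term bc²: no divisor's leading term divides it; move 2bc² to the remainder.
  leading term bc: no divisor's leading term divides it; move 2bc to the remainder.
  leading term c: no divisor's leading term divides it; move -11c to the remainder.
  remainder 2bc² + 2bc - 11c ≠ 0; add g_3 = 2bc² + 2bc - 11c to the basis.

The other S-polynomials (S(f_1,g_3), S(f_2,g_3)) all reduce to 0 modulo the current basis, so we have a Gröbner basis.
Inter-reduce: drop elements whose leading term is divisible by another's, tail-reduce, and make monic.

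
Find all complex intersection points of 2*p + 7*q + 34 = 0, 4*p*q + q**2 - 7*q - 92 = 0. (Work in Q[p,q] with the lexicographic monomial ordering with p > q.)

{(-3, -4), (-281/26, -23/13)}

Compute a lex Gröbner basis by Buchberger's algorithm.
f_1 = 2*p + 7*q + 34, LT = p.
f_2 = 4*p*q + q**2 - 7*q - 92, LT = p*q.

S(f_1,f_2): lcm = p*q. S = 13/4*q**2 + 75/4*q + 23.
  leading term q**2: no divisor's leading term divides it; move 13/4*q**2 to the remainder.
  leading term q: no divisor's leading term divides it; move 75/4*q to the remainder.
  leading term 1: no divisor's leading term divides it; move 23 to the remainder.
  remainder 13/4*q**2 + 75/4*q + 23 ≠ 0; add h_3 = 13/4*q**2 + 75/4*q + 23 to the basis.

S(f_1,h_3): leading monomials are coprime, so the S-polynomial reduces to 0 (Buchberger's first criterion).
S(f_2,h_3): lcm = p*q**2. S = -75/13*p*q - 92/13*p + 1/4*q**3 - 7/4*q**2 - 23*q.
  leading term p*q: subtract (-75/26*q)·f_1 from -75/13*p*q - 92/13*p + 1/4*q**3 - 7/4*q**2 - 23*q → -92/13*p + 1/4*q**3 + 959/52*q**2 + 976/13*q
  leading term p: subtract (-46/13)·f_1 from -92/13*p + 1/4*q**3 + 959/52*q**2 + 976/13*q → 1/4*q**3 + 959/52*q**2 + 1298/13*q + 1564/13
  leading term q**3: subtract (1/13*q)·h_3 from 1/4*q**3 + 959/52*q**2 + 1298/13*q + 1564/13 → 17*q**2 + 1275/13*q + 1564/13
  leading term q**2: subtract (68/13)·h_3 from 17*q**2 + 1275/13*q + 1564/13 → 0
  remainder 0.

Every S-polynomial of the final basis reduces to 0, so we have a Gröbner basis.
Inter-reduce: drop elements whose leading term is divisible by another's, tail-reduce, and make monic.
Reduced Gröbner basis: {p + 7/2*q + 17, q**2 + 75/13*q + 92/13}.

Since the basis is lex-ordered, q**2 + 75/13*q + 92/13 is univariate in q. Its roots are {-4, -23/13}. Back-substituting each root into the other basis elements fixes the other coordinates.
  q = -4: the earlier basis element becomes p + 3 = 0, giving p = -3 — point (-3, -4).
  q = -23/13: the earlier basis element becomes p + 281/26 = 0, giving p = -281/26 — point (-281/26, -23/13).
Check: every point annihilates each of the original generators.
This is the nonlinear analogue of row-reducing a linear system.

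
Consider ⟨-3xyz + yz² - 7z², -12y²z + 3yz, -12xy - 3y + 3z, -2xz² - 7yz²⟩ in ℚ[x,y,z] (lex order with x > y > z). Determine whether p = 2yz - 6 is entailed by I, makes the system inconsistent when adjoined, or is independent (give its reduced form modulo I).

First compute the reduced Gröbner basis of I by Buchberger's algorithm.
f_1 = -3xyz + yz² - 7z², LT = xyz.
f_2 = -12y²z + 3yz, LT = y²z.
f_3 = -12xy - 3y + 3z, LT = xy.
f_4 = -2xz² - 7yz², LT = xz².

S(f_1,f_2): lcm = xy²z. S = ¼xyz - ⅓y²z² + 7/3yz².
  leading term xyz: subtract (-1/12)·f_1 from ¼xyz - ⅓y²z² + 7/3yz² → -⅓y²z² + 29/12yz² - 7/12z²
  leading term y²z²: subtract (1/36z)·f_2 from -⅓y²z² + 29/12yz² - 7/12z² → 7/3yz² - 7/12z²
  leading term yz²: no divisor's leading term divides it; move 7/3yz² to the remainder.
  leading term z²: no divisor's leading term divides it; move -7/12z² to the remainder.
  remainder 7/3yz² - 7/12z² ≠ 0; add h_5 = 7/3yz² - 7/12z² to the basis.

S(f_1,f_3): lcm = xyz. S = -⅓yz² - ¼yz + 31/12z².
  leading term yz²: subtract (-1/7)·h_5 from -⅓yz² - ¼yz + 31/12z² → -¼yz + 5/2z²
  leading term yz: no divisor's leading term divides it; move -¼yz to the remainder.
  leading term z²: no divisor's leading term divides it; move 5/2z² to the remainder.
  remainder -¼yz + 5/2z² ≠ 0; add h_6 = -¼yz + 5/2z² to the basis.

S(f_1,f_4): lcm = xyz². S = -7/2y²z² - ⅓yz³ + 7/3z³.
  leading term y²z²: subtract (7/24z)·f_2 from -7/2y²z² - ⅓yz³ + 7/3z³ → -⅓yz³ - ⅞yz² + 7/3z³
  leading term yz³: subtract (-1/7z)·h_5 from -⅓yz³ - ⅞yz² + 7/3z³ → -⅞yz² + 9/4z³
  leading term yz²: subtract (-⅜)·h_5 from -⅞yz² + 9/4z³ → 9/4z³ - 7/32z²
  leading term z³: no divisor's leading term divides it; move 9/4z³ to the remainder.
  leading term z²: no divisor's leading term divides it; move -7/32z² to the remainder.
  remainder 9/4z³ - 7/32z² ≠ 0; add h_7 = 9/4z³ - 7/32z² to the basis.

S(f_3,f_4): lcm = xyz². S = -7/2y²z² + ¼yz² - ¼z³.
  leading term y²z²: subtract (7/24z)·f_2 from -7/2y²z² + ¼yz² - ¼z³ → -⅝yz² - ¼z³
  leading term yz²: subtract (-15/56)·h_5 from -⅝yz² - ¼z³ → -¼z³ - 5/32z²
  leading term z³: subtract (-1/9)·h_7 from -¼z³ - 5/32z² → -13/72z²
  leading term z²: no divisor's leading term divides it; move -13/72z² to the remainder.
  remainder -13/72z² ≠ 0; add h_8 = -13/72z² to the basis.

The other S-polynomials (S(f_2,f_3), S(f_2,f_4), S(f_1,h_5), S(f_2,h_5), S(f_3,h_5), S(f_4,h_5), S(f_1,h_6), S(f_2,h_6), S(f_3,h_6), S(f_4,h_6), S(h_5,h_6), S(f_1,h_7), S(f_2,h_7), S(f_3,h_7), S(f_4,h_7), S(h_5,h_7), S(h_6,h_7), S(f_1,h_8), S(f_2,h_8), S(f_3,h_8), S(f_4,h_8), S(h_5,h_8), S(h_6,h_8), S(h_7,h_8)) all reduce to 0 modulo the current basis, so we have a Gröbner basis.
Inter-reduce: drop elements whose leading term is divisible by another's, tail-reduce, and make monic.
Reduced Gröbner basis: {xy + ¼y - ¼z, yz, z²}.
Label its elements g_1 = xy + ¼y - ¼z, g_2 = yz, g_3 = z².

Reduce p = 2yz - 6 modulo G:
  leading term yz: subtract (2)·g_2 from 2yz - 6 → -6
  leading term 1: no divisor's leading term divides it; move -6 to the remainder.
  normal form = -6.
The normal form is nonzero, so p ∉ I. Since p minus its normal form lies in I, I + (p) = I + (r) where r = -6; decide whether this ideal is the whole ring.
Here r = -6 is a nonzero constant, hence a unit: 1 ∈ I + (p), the Gröbner basis of I + (p) is {1}, and the enlarged system has no common solution — adjoining p is inconsistent.

Adjoining 2yz - 6 makes the ideal the whole ring: the system is inconsistent.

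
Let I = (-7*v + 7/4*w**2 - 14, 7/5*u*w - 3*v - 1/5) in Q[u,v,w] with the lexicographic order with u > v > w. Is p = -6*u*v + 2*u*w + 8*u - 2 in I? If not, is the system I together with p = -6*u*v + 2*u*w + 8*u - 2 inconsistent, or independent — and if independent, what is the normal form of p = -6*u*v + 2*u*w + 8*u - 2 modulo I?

First compute the reduced Gröbner basis of I by Buchberger's algorithm.
f_1 = -7*v + 7/4*w**2 - 14, LT = v.
f_2 = 7/5*u*w - 3*v - 1/5, LT = u*w.

The S-polynomials (S(f_1,f_2)) all reduce to 0 modulo the current basis, so we have a Gröbner basis.
Inter-reduce: drop elements whose leading term is divisible by another's, tail-reduce, and make monic.
Reduced Gröbner basis: {u*w - 15/28*w**2 + 29/7, v - 1/4*w**2 + 2}.
Label its elements g_1 = u*w - 15/28*w**2 + 29/7, g_2 = v - 1/4*w**2 + 2.

Reduce p = -6*u*v + 2*u*w + 8*u - 2 modulo G:
  leading term u*v: subtract (-6*u)·g_2 from -6*u*v + 2*u*w + 8*u - 2 → -3/2*u*w**2 + 2*u*w + 20*u - 2
  leading term u*w**2: subtract (-3/2*w)·g_1 from -3/2*u*w**2 + 2*u*w + 20*u - 2 → 2*u*w + 20*u - 45/56*w**3 + 87/14*w - 2
  leading term u*w: subtract (2)·g_1 from 2*u*w + 20*u - 45/56*w**3 + 87/14*w - 2 → 20*u - 45/56*w**3 + 15/14*w**2 + 87/14*w - 72/7
  leading term u: no divisor's leading term divides it; move 20*u to the remainder.
  leading term w**3: no divisor's leading term divides it; move -45/56*w**3 to the remainder.
  leading term w**2: no divisor's leading term divides it; move 15/14*w**2 to the remainder.
  leading term w: no divisor's leading term divides it; move 87/14*w to the remainder.
  leading term 1: no divisor's leading term divides it; move -72/7 to the remainder.
  normal form = 20*u - 45/56*w**3 + 15/14*w**2 + 87/14*w - 72/7.
The normal form is nonzero, so p ∉ I. Since p minus its normal form lies in I, I + (p) = I + (r) where r = 20*u - 45/56*w**3 + 15/14*w**2 + 87/14*w - 72/7; decide whether this ideal is the whole ring.
Run Buchberger on G together with r (pairs among the g_i already reduce to 0 since G is a Gröbner basis):
g_1 = u*w - 15/28*w**2 + 29/7, LT = u*w.
g_2 = v - 1/4*w**2 + 2, LT = v.
r = 20*u - 45/56*w**3 + 15/14*w**2 + 87/14*w - 72/7, LT = u.

S(g_1,r): lcm = u*w. S = 9/224*w**4 - 3/56*w**3 - 237/280*w**2 + 18/35*w + 29/7.
  leading term w**4: no divisor's leading term divides it; move 9/224*w**4 to the remainder.
  leading term w**3: no divisor's leading term divides it; move -3/56*w**3 to the remainder.
  leading term w**2: no divisor's leading term divides it; move -237/280*w**2 to the remainder.
  leading term w: no divisor's leading term divides it; move 18/35*w to the remainder.
  leading term 1: no divisor's leading term divides it; move 29/7 to the remainder.
  remainder 9/224*w**4 - 3/56*w**3 - 237/280*w**2 + 18/35*w + 29/7 ≠ 0; add m_4 = 9/224*w**4 - 3/56*w**3 - 237/280*w**2 + 18/35*w + 29/7 to the basis.

The other S-polynomials (S(g_1,g_2), S(g_2,r), S(g_1,m_4), S(g_2,m_4), S(r,m_4)) all reduce to 0 modulo the current basis, so we have a Gröbner basis.
Inter-reduce: drop elements whose leading term is divisible by another's, tail-reduce, and make monic.
Reduced Gröbner basis: {u - 9/224*w**3 + 3/56*w**2 + 87/280*w - 18/35, v - 1/4*w**2 + 2, w**4 - 4/3*w**3 - 316/15*w**2 + 64/5*w + 928/9}.
The reduced Gröbner basis of I + (p) is {u - 9/224*w**3 + 3/56*w**2 + 87/280*w - 18/35, v - 1/4*w**2 + 2, w**4 - 4/3*w**3 - 316/15*w**2 + 64/5*w + 928/9} ≠ {1}, a proper ideal, so the enlarged system stays consistent: p is independent of I, with normal form 20*u - 45/56*w**3 + 15/14*w**2 + 87/14*w - 72/7.

The remainder on division by a Gröbner basis is unique — it is the normal form.

-6*u*v + 2*u*w + 8*u - 2 is independent of I; its normal form modulo I is 20*u - 45/56*w**3 + 15/14*w**2 + 87/14*w - 72/7.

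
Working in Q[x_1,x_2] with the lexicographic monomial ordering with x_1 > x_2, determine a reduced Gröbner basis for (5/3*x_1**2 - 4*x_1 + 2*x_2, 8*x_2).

G = {x_1**2 - 12/5*x_1, x_2}

Buchberger's algorithm terminates because the ascending chain of leading-term ideals stabilizes.

f_1 = 5/3*x_1**2 - 4*x_1 + 2*x_2, LT = x_1**2.
f_2 = 8*x_2, LT = x_2.

The S-polynomials (S(f_1,f_2)) all reduce to 0 modulo the current basis, so we have a Gröbner basis.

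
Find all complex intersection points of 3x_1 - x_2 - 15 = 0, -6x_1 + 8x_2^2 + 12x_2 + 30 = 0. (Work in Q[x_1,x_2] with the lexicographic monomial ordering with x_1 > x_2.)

{(55/12, -5/4), (5, 0)}

Compute a lex Gröbner basis by Buchberger's algorithm.
f_1 = 3x_1 - x_2 - 15, LT = x_1.
f_2 = -6x_1 + 8x_2^2 + 12x_2 + 30, LT = x_1.

S(f_1,f_2): lcm = x_1. S = 4/3x_2^2 + 5/3x_2.
  leading term x_2^2: no divisor's leading term divides it; move 4/3x_2^2 to the remainder.
  leading term x_2: no divisor's leading term divides it; move 5/3x_2 to the remainder.
  remainder 4/3x_2^2 + 5/3x_2 ≠ 0; add h_3 = 4/3x_2^2 + 5/3x_2 to the basis.

The other S-polynomials (S(f_1,h_3), S(f_2,h_3)) all reduce to 0 modulo the current basis, so we have a Gröbner basis.
Inter-reduce: drop elements whose leading term is divisible by another's, tail-reduce, and make monic.
Reduced Gröbner basis: {x_1 - 1/3x_2 - 5, x_2^2 + 5/4x_2}.

A lex Gröbner basis eliminates variables successively. Here x_2^2 + 5/4x_2 depends only on x_2, with roots {-5/4, 0}; lifting each root through the earlier basis elements recovers the full solutions.
  x_2 = -5/4: the earlier basis element becomes x_1 - 55/12 = 0, giving x_1 = 55/12 — point (55/12, -5/4).
  x_2 = 0: the earlier basis element becomes x_1 - 5 = 0, giving x_1 = 5 — point (5, 0).
Each listed point satisfies every original equation (direct substitution).
This is the nonlinear analogue of row-reducing a linear system.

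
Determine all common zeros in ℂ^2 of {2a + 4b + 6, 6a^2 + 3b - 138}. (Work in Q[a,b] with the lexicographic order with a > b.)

Compute a lex Gröbner basis by Buchberger's algorithm.
f_1 = 2a + 4b + 6, LT = a.
f_2 = 6a^2 + 3b - 138, LT = a^2.

S(f_1,f_2): lcm = a^2. S = 2ab + 3a - 1/2b + 23.
  leading term ab: subtract (b)·f_1 from 2ab + 3a - 1/2b + 23 → 3a - 4b^2 - 13/2b + 23
  leading term a: subtract (3/2)·f_1 from 3a - 4b^2 - 13/2b + 23 → -4b^2 - 25/2b + 14
  leading term b^2: no divisor's leading term divides it; move -4b^2 to the remainder.
  leading term b: no divisor's leading term divides it; move -25/2b to the remainder.
  leading term 1: no divisor's leading term divides it; move 14 to the remainder.
  remainder -4b^2 - 25/2b + 14 ≠ 0; add h_3 = -4b^2 - 25/2b + 14 to the basis.

S(f_1,h_3): leading monomials are coprime, so the S-polynomial reduces to 0 (Buchberger's first criterion).
S(f_2,h_3): leading monomials are coprime, so the S-polynomial reduces to 0 (Buchberger's first criterion).
Every S-polynomial of the final basis reduces to 0, so we have a Gröbner basis.
Inter-reduce: drop elements whose leading term is divisible by another's, tail-reduce, and make monic.
Reduced Gröbner basis: {a + 2b + 3, b^2 + 25/8b - 7/2}.

From the last basis element, b^2 + 25/8b - 7/2 = 0, so b takes values in {-4, 7/8}. Each choice, substituted upward through the basis, yields the corresponding point(s) of the solution set.
  b = -4: the earlier basis element becomes a - 5 = 0, giving a = 5 — point (5, -4).
  b = 7/8: the earlier basis element becomes a + 19/4 = 0, giving a = -19/4 — point (-19/4, 7/8).
A lex Gröbner basis triangularizes the system, enabling back-substitution.

{(5, -4), (-19/4, 7/8)}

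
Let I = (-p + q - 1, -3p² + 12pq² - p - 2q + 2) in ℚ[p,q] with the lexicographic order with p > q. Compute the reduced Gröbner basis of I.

G = {p - q + 1, q³ - 5/4q² + ¼q}

This is the nonlinear analogue of row-reducing a linear system.

f_1 = -p + q - 1, LT = p.
f_2 = -3p² + 12pq² - p - 2q + 2, LT = p².

S(f_1,f_2): lcm = p². S = 4pq² - pq + ⅔p - ⅔q + ⅔.
  reduce S modulo (f_1, f_2):
  remainder 4q³ - 5q² + q ≠ 0; add g_3 = 4q³ - 5q² + q to the basis.

The other S-polynomials (S(f_1,g_3), S(f_2,g_3)) all reduce to 0 modulo the current basis, so we have a Gröbner basis.
Inter-reduce: drop elements whose leading term is divisible by another's, tail-reduce, and make monic.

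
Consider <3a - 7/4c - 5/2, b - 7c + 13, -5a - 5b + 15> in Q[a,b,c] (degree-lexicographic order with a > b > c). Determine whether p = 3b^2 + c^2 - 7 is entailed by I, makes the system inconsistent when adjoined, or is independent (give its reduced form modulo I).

First compute the reduced Gröbner basis of I by Buchberger's algorithm.
f_1 = 3a - 7/4c - 5/2, LT = a.
f_2 = b - 7c + 13, LT = b.
f_3 = -5a - 5b + 15, LT = a.

S(f_1,f_3): lcm = a. S = -b - 7/12c + 13/6.
  leading term b: subtract (-1)·f_2 from -b - 7/12c + 13/6 → -91/12c + 91/6
  leading term c: no divisor's leading term divides it; move -91/12c to the remainder.
  leading term 1: no divisor's leading term divides it; move 91/6 to the remainder.
  remainder -91/12c + 91/6 ≠ 0; add h_4 = -91/12c + 91/6 to the basis.

The other S-polynomials (S(f_1,f_2), S(f_2,f_3), S(f_1,h_4), S(f_2,h_4), S(f_3,h_4)) all reduce to 0 modulo the current basis, so we have a Gröbner basis.
Inter-reduce: drop elements whose leading term is divisible by another's, tail-reduce, and make monic.
Reduced Gröbner basis: {a - 2, b - 1, c - 2}.
Label its elements g_1 = a - 2, g_2 = b - 1, g_3 = c - 2.

Reduce p = 3b^2 + c^2 - 7 modulo G:
  leading term b^2: subtract (3b)·g_2 from 3b^2 + c^2 - 7 → c^2 + 3b - 7
  leading term c^2: subtract (c)·g_3 from c^2 + 3b - 7 → 3b + 2c - 7
  leading term b: subtract (3)·g_2 from 3b + 2c - 7 → 2c - 4
  leading term c: subtract (2)·g_3 from 2c - 4 → 0
  normal form = 0.
Since the normal form is 0, p ∈ I.

3b^2 + c^2 - 7 lies in I (it reduces to 0).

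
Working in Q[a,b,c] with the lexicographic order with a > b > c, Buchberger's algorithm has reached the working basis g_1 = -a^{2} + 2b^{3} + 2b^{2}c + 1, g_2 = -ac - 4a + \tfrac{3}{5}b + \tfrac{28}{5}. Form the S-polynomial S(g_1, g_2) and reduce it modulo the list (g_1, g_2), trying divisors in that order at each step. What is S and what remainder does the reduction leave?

lcm(LM(g_1), LM(g_2)) = a^{2}c.
S = (lcm/LT(g_1))·g_1 − (lcm/LT(g_2))·g_2 = -4a^{2} + \tfrac{3}{5}ab + \tfrac{28}{5}a - 2b^{3}c - 2b^{2}c^{2} - c.
Reduce S modulo (g_1, g_2) in that order:
  leading term a^{2}: subtract (4)·g_1 from -4a^{2} + \tfrac{3}{5}ab + \tfrac{28}{5}a - 2b^{3}c - 2b^{2}c^{2} - c → \tfrac{3}{5}ab + \tfrac{28}{5}a - 2b^{3}c - 8b^{3} - 2b^{2}c^{2} - 8b^{2}c - c - 4
  leading term ab: no divisor's leading term divides it; move \tfrac{3}{5}ab to the remainder.
  leading term a: no divisor's leading term divides it; move \tfrac{28}{5}a to the remainder.
  leading term b^{3}c: no divisor's leading term divides it; move -2b^{3}c to the remainder.
  leading term b^{3}: no divisor's leading term divides it; move -8b^{3} to the remainder.
  leading term b^{2}c^{2}: no divisor's leading term divides it; move -2b^{2}c^{2} to the remainder.
  leading term b^{2}c: no divisor's leading term divides it; move -8b^{2}c to the remainder.
  leading term c: no divisor's leading term divides it; move -c to the remainder.
  leading term 1: no divisor's leading term divides it; move -4 to the remainder.
The remainder \tfrac{3}{5}ab + \tfrac{28}{5}a - 2b^{3}c - 8b^{3} - 2b^{2}c^{2} - 8b^{2}c - c - 4 is nonzero, so it would be added as the next basis element.

S(g_1, g_2) = -4a^{2} + \tfrac{3}{5}ab + \tfrac{28}{5}a - 2b^{3}c - 2b^{2}c^{2} - c; remainder on division = \tfrac{3}{5}ab + \tfrac{28}{5}a - 2b^{3}c - 8b^{3} - 2b^{2}c^{2} - 8b^{2}c - c - 4.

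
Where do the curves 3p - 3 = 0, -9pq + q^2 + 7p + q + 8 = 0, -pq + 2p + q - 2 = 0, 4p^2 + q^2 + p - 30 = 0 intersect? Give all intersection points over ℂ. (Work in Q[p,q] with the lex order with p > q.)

{(1, 5)}

Compute a lex Gröbner basis by Buchberger's algorithm.
f_1 = 3p - 3, LT = p.
f_2 = -9pq + 7p + q^2 + q + 8, LT = pq.
f_3 = -pq + 2p + q - 2, LT = pq.
f_4 = 4p^2 + p + q^2 - 30, LT = p^2.

S(f_1,f_2): lcm = pq. S = 7/9p + 1/9q^2 - 8/9q + 8/9.
  reduce S modulo (f_1, f_2, f_3, f_4):
  remainder 1/9q^2 - 8/9q + 5/3 ≠ 0; add h_5 = 1/9q^2 - 8/9q + 5/3 to the basis.

S(f_1,f_4): lcm = p^2. S = -5/4p - 1/4q^2 + 15/2.
  reduce S modulo (f_1, f_2, f_3, f_4, h_5):
  remainder -2q + 10 ≠ 0; add h_6 = -2q + 10 to the basis.

The other S-polynomials (S(f_1,f_3), S(f_2,f_3), S(f_2,f_4), S(f_3,f_4), S(f_1,h_5), S(f_2,h_5), S(f_3,h_5), S(f_4,h_5), S(f_1,h_6), S(f_2,h_6), S(f_3,h_6), S(f_4,h_6), S(h_5,h_6)) all reduce to 0 modulo the current basis, so we have a Gröbner basis.
Inter-reduce: drop elements whose leading term is divisible by another's, tail-reduce, and make monic.
Reduced Gröbner basis: {p - 1, q - 5}.

Elimination: the polynomial q - 5 lies in the elimination ideal for q, so q ∈ {5}. For each such q, the remaining basis elements (now univariate) give the rest of the solution.
  q = 5: the earlier basis element becomes p - 1 = 0, giving p = 1 — point (1, 5).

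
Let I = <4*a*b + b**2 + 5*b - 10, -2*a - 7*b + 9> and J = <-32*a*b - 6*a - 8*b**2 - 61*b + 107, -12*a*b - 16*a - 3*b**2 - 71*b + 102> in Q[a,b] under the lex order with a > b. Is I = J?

Yes, the ideals are equal.

Equality of ideals is decidable: compute both reduced Gröbner bases (unique for the ordering) and check whether they agree.
Buchberger on the first generating set:
f_1 = 4*a*b + b**2 + 5*b - 10, LT = a*b.
f_2 = -2*a - 7*b + 9, LT = a.

S(f_1,f_2): lcm = a*b. S = -13/4*b**2 + 23/4*b - 5/2.
  leading term b**2: no divisor's leading term divides it; move -13/4*b**2 to the remainder.
  leading term b: no divisor's leading term divides it; move 23/4*b to the remainder.
  leading term 1: no divisor's leading term divides it; move -5/2 to the remainder.
  remainder -13/4*b**2 + 23/4*b - 5/2 ≠ 0; add g_3 = -13/4*b**2 + 23/4*b - 5/2 to the basis.

The other S-polynomials (S(f_1,g_3), S(f_2,g_3)) all reduce to 0 modulo the current basis, so we have a Gröbner basis.
Inter-reduce: drop elements whose leading term is divisible by another's, tail-reduce, and make monic.
Reduced Gröbner basis: {a + 7/2*b - 9/2, b**2 - 23/13*b + 10/13}.

Buchberger on the second generating set:
h_1 = -32*a*b - 6*a - 8*b**2 - 61*b + 107, LT = a*b.
h_2 = -12*a*b - 16*a - 3*b**2 - 71*b + 102, LT = a*b.

S(h_1,h_2): lcm = a*b. S = -55/48*a - 385/96*b + 165/32.
  leading term a: no divisor's leading term divides it; move -55/48*a to the remainder.
  leading term b: no divisor's leading term divides it; move -385/96*b to the remainder.
  leading term 1: no divisor's leading term divides it; move 165/32 to the remainder.
  remainder -55/48*a - 385/96*b + 165/32 ≠ 0; add k_3 = -55/48*a - 385/96*b + 165/32 to the basis.

S(h_1,k_3): lcm = a*b. S = 3/16*a - 13/4*b**2 + 205/32*b - 107/32.
  leading term a: subtract (-9/55)·k_3 from 3/16*a - 13/4*b**2 + 205/32*b - 107/32 → -13/4*b**2 + 23/4*b - 5/2
  leading term b**2: no divisor's leading term divides it; move -13/4*b**2 to the remainder.
  leading term b: no divisor's leading term divides it; move 23/4*b to the remainder.
  leading term 1: no divisor's leading term divides it; move -5/2 to the remainder.
  remainder -13/4*b**2 + 23/4*b - 5/2 ≠ 0; add k_4 = -13/4*b**2 + 23/4*b - 5/2 to the basis.

The other S-polynomials (S(h_2,k_3), S(h_1,k_4), S(h_2,k_4), S(k_3,k_4)) all reduce to 0 modulo the current basis, so we have a Gröbner basis.
Inter-reduce: drop elements whose leading term is divisible by another's, tail-reduce, and make monic.
Reduced Gröbner basis: {a + 7/2*b - 9/2, b**2 - 23/13*b + 10/13}.

These coincide, so the ideals are equal.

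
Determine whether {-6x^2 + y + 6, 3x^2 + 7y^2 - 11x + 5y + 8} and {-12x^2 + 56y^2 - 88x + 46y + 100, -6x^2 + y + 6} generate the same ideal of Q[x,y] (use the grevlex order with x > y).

Yes, the ideals are equal.

Since reduced Gröbner bases are canonical representatives of ideals under a given ordering, it suffices to compute and compare them.
Buchberger on the first generating set:
f_1 = -6x^2 + y + 6, LT = x^2.
f_2 = 3x^2 + 7y^2 - 11x + 5y + 8, LT = x^2.

S(f_1,f_2): lcm = x^2. S = -7/3y^2 + 11/3x - 11/6y - 11/3.
  leading term y^2: no divisor's leading term divides it; move -7/3y^2 to the remainder.
  leading term x: no divisor's leading term divides it; move 11/3x to the remainder.
  leading term y: no divisor's leading term divides it; move -11/6y to the remainder.
  leading term 1: no divisor's leading term divides it; move -11/3 to the remainder.
  remainder -7/3y^2 + 11/3x - 11/6y - 11/3 ≠ 0; add g_3 = -7/3y^2 + 11/3x - 11/6y - 11/3 to the basis.

The other S-polynomials (S(f_1,g_3), S(f_2,g_3)) all reduce to 0 modulo the current basis, so we have a Gröbner basis.
Inter-reduce: drop elements whose leading term is divisible by another's, tail-reduce, and make monic.
Reduced Gröbner basis: {x^2 - 1/6y - 1, y^2 - 11/7x + 11/14y + 11/7}.

Buchberger on the second generating set:
h_1 = -12x^2 + 56y^2 - 88x + 46y + 100, LT = x^2.
h_2 = -6x^2 + y + 6, LT = x^2.

S(h_1,h_2): lcm = x^2. S = -14/3y^2 + 22/3x - 11/3y - 22/3.
  leading term y^2: no divisor's leading term divides it; move -14/3y^2 to the remainder.
  leading term x: no divisor's leading term divides it; move 22/3x to the remainder.
  leading term y: no divisor's leading term divides it; move -11/3y to the remainder.
  leading term 1: no divisor's leading term divides it; move -22/3 to the remainder.
  remainder -14/3y^2 + 22/3x - 11/3y - 22/3 ≠ 0; add k_3 = -14/3y^2 + 22/3x - 11/3y - 22/3 to the basis.

The other S-polynomials (S(h_1,k_3), S(h_2,k_3)) all reduce to 0 modulo the current basis, so we have a Gröbner basis.
Inter-reduce: drop elements whose leading term is divisible by another's, tail-reduce, and make monic.
Reduced Gröbner basis: {x^2 - 1/6y - 1, y^2 - 11/7x + 11/14y + 11/7}.

The two bases agree; hence the ideals are identical.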